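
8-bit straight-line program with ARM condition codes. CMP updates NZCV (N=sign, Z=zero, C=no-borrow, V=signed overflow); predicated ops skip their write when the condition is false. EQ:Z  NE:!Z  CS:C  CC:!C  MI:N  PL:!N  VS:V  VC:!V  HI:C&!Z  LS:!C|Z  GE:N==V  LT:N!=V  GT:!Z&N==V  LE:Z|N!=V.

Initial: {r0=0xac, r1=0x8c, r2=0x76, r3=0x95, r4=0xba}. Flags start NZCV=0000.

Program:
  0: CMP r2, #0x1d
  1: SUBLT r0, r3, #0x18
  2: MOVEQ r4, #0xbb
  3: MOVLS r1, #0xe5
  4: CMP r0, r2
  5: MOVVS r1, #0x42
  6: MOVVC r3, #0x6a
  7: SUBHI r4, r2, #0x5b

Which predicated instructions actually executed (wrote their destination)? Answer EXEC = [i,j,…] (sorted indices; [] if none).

[0] flags=0010 → (cmp)
[1] flags=0010 LT?F → skip
[2] flags=0010 EQ?F → skip
[3] flags=0010 LS?F → skip
[4] flags=0011 → (cmp)
[5] flags=0011 VS?T → r1=0x42
[6] flags=0011 VC?F → skip
[7] flags=0011 HI?T → r4=0x1b

EXEC = [5,7]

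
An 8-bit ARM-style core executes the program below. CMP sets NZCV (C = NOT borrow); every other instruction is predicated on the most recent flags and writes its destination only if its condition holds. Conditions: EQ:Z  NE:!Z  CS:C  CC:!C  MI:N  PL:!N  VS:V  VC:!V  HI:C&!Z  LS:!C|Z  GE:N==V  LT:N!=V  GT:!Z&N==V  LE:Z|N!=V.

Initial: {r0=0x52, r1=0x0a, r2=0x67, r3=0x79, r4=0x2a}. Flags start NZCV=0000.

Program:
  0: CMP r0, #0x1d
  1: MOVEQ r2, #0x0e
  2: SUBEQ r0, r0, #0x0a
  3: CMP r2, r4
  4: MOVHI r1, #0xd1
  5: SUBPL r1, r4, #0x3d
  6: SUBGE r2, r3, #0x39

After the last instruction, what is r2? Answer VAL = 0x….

VAL = 0x40

[0] flags=0010 → (cmp)
[1] flags=0010 EQ?F → skip
[2] flags=0010 EQ?F → skip
[3] flags=0010 → (cmp)
[4] flags=0010 HI?T → r1=0xd1
[5] flags=0010 PL?T → r1=0xed
[6] flags=0010 GE?T → r2=0x40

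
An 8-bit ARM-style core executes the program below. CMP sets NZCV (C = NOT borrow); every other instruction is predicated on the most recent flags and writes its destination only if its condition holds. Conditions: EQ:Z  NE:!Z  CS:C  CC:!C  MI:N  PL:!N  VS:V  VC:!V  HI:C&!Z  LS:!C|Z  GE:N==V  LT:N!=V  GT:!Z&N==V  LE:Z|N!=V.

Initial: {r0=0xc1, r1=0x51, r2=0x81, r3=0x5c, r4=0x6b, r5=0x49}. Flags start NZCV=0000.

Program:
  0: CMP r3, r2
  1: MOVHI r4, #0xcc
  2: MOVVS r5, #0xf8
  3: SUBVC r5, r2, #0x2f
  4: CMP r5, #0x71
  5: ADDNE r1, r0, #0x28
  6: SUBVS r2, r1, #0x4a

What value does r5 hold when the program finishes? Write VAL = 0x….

VAL = 0xf8

[0] flags=1001 → (cmp)
[1] flags=1001 HI?F → skip
[2] flags=1001 VS?T → r5=0xf8
[3] flags=1001 VC?F → skip
[4] flags=1010 → (cmp)
[5] flags=1010 NE?T → r1=0xe9
[6] flags=1010 VS?F → skip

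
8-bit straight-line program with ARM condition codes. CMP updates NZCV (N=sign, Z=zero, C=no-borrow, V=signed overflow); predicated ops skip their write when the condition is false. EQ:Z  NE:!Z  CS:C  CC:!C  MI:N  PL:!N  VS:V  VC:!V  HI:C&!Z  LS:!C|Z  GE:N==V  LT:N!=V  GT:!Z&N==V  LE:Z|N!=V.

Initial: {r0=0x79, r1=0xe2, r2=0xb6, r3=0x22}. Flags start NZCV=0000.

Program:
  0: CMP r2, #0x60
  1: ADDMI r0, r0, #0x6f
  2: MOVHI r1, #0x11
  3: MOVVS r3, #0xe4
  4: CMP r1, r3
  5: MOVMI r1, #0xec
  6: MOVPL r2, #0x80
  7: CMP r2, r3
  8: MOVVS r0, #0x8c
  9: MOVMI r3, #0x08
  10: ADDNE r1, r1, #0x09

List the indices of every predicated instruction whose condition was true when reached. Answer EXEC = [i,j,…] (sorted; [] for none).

EXEC = [2,3,6,9,10]

[0] flags=0011 → (cmp)
[1] flags=0011 MI?F → skip
[2] flags=0011 HI?T → r1=0x11
[3] flags=0011 VS?T → r3=0xe4
[4] flags=0000 → (cmp)
[5] flags=0000 MI?F → skip
[6] flags=0000 PL?T → r2=0x80
[7] flags=1000 → (cmp)
[8] flags=1000 VS?F → skip
[9] flags=1000 MI?T → r3=0x08
[10] flags=1000 NE?T → r1=0x1a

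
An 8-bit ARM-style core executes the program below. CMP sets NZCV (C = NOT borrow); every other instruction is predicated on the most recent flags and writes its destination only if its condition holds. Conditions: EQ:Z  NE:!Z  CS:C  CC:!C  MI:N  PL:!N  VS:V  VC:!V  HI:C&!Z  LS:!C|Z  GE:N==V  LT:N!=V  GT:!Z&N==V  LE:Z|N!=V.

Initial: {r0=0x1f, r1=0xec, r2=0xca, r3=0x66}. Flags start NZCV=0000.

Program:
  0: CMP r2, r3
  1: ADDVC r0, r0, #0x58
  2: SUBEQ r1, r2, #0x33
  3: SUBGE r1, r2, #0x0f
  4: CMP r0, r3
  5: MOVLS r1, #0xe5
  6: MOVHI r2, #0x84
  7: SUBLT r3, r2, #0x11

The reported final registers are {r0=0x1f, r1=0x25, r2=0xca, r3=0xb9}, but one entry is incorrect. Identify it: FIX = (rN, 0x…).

FIX = (r1, 0xe5)

[0] flags=0011 → (cmp)
[1] flags=0011 VC?F → skip
[2] flags=0011 EQ?F → skip
[3] flags=0011 GE?F → skip
[4] flags=1000 → (cmp)
[5] flags=1000 LS?T → r1=0xe5
[6] flags=1000 HI?F → skip
[7] flags=1000 LT?T → r3=0xb9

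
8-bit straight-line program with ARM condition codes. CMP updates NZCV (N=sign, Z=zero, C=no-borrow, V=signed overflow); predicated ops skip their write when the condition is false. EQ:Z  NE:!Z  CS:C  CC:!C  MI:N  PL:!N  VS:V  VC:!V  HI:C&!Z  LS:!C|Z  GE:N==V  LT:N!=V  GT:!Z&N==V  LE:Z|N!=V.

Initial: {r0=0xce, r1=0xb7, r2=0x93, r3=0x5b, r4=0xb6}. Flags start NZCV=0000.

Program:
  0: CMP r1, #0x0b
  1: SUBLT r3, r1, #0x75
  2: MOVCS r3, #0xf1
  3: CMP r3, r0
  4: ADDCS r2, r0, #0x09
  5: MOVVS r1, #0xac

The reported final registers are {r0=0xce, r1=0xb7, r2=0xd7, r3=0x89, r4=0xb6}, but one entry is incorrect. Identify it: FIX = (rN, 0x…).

0: ✓ CMP  NZCV=1010
1: ✓ SUBLT  r3←0x42
2: ✓ MOVCS  r3←0xf1
3: ✓ CMP  NZCV=0010
4: ✓ ADDCS  r2←0xd7
5: · MOVVS

FIX = (r3, 0xf1)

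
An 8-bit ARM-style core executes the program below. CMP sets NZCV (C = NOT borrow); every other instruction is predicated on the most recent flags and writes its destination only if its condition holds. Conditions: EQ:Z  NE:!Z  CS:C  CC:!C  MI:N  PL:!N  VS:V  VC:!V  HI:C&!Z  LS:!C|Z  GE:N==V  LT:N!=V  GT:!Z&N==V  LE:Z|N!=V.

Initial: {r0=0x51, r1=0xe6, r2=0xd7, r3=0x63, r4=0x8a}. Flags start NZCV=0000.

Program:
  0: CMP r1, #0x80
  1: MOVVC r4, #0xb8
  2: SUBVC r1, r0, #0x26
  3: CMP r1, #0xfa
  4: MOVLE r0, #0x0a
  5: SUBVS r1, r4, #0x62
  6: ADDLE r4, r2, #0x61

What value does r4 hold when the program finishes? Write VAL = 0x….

[0] flags=0010 → (cmp)
[1] flags=0010 VC?T → r4=0xb8
[2] flags=0010 VC?T → r1=0x2b
[3] flags=0000 → (cmp)
[4] flags=0000 LE?F → skip
[5] flags=0000 VS?F → skip
[6] flags=0000 LE?F → skip

VAL = 0xb8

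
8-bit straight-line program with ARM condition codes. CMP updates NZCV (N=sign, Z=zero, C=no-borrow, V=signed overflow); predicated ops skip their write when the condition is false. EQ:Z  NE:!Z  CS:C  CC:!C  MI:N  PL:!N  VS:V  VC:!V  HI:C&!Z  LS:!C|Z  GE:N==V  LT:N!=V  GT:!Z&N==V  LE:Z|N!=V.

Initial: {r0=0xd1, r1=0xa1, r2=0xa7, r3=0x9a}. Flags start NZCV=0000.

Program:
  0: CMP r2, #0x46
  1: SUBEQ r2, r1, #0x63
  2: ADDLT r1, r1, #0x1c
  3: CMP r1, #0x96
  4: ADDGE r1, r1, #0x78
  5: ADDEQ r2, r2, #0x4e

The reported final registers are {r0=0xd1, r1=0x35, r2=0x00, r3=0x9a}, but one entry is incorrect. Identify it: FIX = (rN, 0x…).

0: ✓ CMP  NZCV=0011
1: · SUBEQ
2: ✓ ADDLT  r1←0xbd
3: ✓ CMP  NZCV=0010
4: ✓ ADDGE  r1←0x35
5: · ADDEQ

FIX = (r2, 0xa7)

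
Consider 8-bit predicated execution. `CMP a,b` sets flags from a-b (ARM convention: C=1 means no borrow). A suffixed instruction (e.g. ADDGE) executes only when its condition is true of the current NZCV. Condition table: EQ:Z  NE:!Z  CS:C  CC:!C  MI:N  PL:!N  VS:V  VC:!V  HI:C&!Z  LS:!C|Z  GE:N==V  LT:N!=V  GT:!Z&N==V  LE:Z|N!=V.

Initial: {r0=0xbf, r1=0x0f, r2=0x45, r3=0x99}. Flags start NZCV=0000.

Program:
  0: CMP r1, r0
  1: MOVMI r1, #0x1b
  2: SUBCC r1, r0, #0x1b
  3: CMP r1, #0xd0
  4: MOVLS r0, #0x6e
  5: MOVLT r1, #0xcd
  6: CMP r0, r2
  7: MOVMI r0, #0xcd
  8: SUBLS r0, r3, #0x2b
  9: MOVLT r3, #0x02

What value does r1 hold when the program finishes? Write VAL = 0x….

[0] flags=0000 → (cmp)
[1] flags=0000 MI?F → skip
[2] flags=0000 CC?T → r1=0xa4
[3] flags=1000 → (cmp)
[4] flags=1000 LS?T → r0=0x6e
[5] flags=1000 LT?T → r1=0xcd
[6] flags=0010 → (cmp)
[7] flags=0010 MI?F → skip
[8] flags=0010 LS?F → skip
[9] flags=0010 LT?F → skip

VAL = 0xcd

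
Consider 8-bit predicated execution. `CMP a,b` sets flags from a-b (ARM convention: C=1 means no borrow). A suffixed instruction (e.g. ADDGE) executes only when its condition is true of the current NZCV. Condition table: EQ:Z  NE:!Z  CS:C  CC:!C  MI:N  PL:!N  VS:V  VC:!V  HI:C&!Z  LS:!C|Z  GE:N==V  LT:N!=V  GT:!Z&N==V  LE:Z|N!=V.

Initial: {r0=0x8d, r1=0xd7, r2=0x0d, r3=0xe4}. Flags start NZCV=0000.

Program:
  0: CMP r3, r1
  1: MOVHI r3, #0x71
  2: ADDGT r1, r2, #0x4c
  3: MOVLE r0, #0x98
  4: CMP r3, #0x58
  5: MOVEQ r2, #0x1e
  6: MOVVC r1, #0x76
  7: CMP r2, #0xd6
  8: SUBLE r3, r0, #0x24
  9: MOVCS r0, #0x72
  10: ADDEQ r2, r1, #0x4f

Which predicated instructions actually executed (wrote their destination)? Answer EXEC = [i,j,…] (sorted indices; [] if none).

EXEC = [1,2,6]

0: ✓ CMP  NZCV=0010
1: ✓ MOVHI  r3←0x71
2: ✓ ADDGT  r1←0x59
3: · MOVLE
4: ✓ CMP  NZCV=0010
5: · MOVEQ
6: ✓ MOVVC  r1←0x76
7: ✓ CMP  NZCV=0000
8: · SUBLE
9: · MOVCS
10: · ADDEQ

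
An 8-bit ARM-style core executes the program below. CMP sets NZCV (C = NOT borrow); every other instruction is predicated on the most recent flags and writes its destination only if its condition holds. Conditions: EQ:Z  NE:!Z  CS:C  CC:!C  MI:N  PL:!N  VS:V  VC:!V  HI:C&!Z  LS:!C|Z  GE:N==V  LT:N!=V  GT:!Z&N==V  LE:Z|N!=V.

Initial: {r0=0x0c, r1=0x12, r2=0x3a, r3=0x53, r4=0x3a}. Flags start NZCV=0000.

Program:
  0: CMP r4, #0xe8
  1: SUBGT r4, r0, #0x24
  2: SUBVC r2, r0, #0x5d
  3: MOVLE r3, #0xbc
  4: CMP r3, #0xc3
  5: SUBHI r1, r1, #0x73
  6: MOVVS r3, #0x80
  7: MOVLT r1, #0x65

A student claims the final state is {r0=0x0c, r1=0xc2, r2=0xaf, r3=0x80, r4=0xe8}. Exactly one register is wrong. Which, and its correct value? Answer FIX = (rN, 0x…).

FIX = (r1, 0x12)

0: ✓ CMP  NZCV=0000
1: ✓ SUBGT  r4←0xe8
2: ✓ SUBVC  r2←0xaf
3: · MOVLE
4: ✓ CMP  NZCV=1001
5: · SUBHI
6: ✓ MOVVS  r3←0x80
7: · MOVLT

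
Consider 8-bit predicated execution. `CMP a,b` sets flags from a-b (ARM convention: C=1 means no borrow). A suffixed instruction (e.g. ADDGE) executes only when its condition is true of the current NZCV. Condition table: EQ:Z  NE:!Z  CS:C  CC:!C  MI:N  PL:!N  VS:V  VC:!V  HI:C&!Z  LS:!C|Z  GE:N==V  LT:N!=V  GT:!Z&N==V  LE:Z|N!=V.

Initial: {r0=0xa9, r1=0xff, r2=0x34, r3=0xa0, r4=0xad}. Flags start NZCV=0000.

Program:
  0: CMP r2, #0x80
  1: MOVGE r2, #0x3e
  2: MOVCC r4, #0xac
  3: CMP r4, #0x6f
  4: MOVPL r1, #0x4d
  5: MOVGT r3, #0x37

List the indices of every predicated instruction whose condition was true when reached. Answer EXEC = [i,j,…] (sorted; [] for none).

[0] flags=1001 → (cmp)
[1] flags=1001 GE?T → r2=0x3e
[2] flags=1001 CC?T → r4=0xac
[3] flags=0011 → (cmp)
[4] flags=0011 PL?T → r1=0x4d
[5] flags=0011 GT?F → skip

EXEC = [1,2,4]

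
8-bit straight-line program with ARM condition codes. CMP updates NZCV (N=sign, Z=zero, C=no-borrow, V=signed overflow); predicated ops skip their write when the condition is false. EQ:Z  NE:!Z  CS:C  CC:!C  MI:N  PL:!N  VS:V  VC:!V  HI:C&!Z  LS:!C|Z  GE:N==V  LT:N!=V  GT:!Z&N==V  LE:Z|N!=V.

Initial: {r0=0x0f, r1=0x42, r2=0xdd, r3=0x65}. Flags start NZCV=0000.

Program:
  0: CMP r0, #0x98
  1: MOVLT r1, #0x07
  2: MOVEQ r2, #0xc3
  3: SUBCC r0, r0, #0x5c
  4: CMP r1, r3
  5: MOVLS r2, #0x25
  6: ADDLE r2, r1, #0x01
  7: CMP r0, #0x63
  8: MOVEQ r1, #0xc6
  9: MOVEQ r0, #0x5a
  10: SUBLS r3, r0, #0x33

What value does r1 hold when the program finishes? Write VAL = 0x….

VAL = 0x42

[0] flags=0000 → (cmp)
[1] flags=0000 LT?F → skip
[2] flags=0000 EQ?F → skip
[3] flags=0000 CC?T → r0=0xb3
[4] flags=1000 → (cmp)
[5] flags=1000 LS?T → r2=0x25
[6] flags=1000 LE?T → r2=0x43
[7] flags=0011 → (cmp)
[8] flags=0011 EQ?F → skip
[9] flags=0011 EQ?F → skip
[10] flags=0011 LS?F → skip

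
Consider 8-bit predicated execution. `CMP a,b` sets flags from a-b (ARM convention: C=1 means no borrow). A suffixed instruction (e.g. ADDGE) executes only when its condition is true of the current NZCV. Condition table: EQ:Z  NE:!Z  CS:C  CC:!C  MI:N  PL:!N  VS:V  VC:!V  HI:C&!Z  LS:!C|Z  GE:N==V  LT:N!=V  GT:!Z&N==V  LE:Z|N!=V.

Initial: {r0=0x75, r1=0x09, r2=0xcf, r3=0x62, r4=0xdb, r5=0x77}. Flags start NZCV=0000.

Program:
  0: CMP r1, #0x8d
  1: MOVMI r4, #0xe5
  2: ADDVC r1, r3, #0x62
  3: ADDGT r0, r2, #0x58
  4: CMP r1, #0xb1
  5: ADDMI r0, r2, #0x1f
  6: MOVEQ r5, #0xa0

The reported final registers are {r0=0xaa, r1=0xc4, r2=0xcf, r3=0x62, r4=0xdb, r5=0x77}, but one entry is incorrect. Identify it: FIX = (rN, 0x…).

[0] flags=0000 → (cmp)
[1] flags=0000 MI?F → skip
[2] flags=0000 VC?T → r1=0xc4
[3] flags=0000 GT?T → r0=0x27
[4] flags=0010 → (cmp)
[5] flags=0010 MI?F → skip
[6] flags=0010 EQ?F → skip

FIX = (r0, 0x27)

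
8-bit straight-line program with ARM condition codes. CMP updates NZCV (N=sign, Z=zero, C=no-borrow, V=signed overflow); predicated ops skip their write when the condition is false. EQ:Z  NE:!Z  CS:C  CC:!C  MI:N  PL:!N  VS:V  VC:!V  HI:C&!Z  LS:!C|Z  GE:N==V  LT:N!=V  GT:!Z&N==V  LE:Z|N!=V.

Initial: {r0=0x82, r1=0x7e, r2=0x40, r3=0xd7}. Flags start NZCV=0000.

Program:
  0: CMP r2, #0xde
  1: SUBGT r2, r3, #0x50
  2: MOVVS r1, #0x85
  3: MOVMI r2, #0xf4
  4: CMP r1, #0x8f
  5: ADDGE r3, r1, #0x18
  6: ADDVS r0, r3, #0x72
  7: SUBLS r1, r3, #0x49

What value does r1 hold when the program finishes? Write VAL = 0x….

VAL = 0x4d

[0] flags=0000 → (cmp)
[1] flags=0000 GT?T → r2=0x87
[2] flags=0000 VS?F → skip
[3] flags=0000 MI?F → skip
[4] flags=1001 → (cmp)
[5] flags=1001 GE?T → r3=0x96
[6] flags=1001 VS?T → r0=0x08
[7] flags=1001 LS?T → r1=0x4d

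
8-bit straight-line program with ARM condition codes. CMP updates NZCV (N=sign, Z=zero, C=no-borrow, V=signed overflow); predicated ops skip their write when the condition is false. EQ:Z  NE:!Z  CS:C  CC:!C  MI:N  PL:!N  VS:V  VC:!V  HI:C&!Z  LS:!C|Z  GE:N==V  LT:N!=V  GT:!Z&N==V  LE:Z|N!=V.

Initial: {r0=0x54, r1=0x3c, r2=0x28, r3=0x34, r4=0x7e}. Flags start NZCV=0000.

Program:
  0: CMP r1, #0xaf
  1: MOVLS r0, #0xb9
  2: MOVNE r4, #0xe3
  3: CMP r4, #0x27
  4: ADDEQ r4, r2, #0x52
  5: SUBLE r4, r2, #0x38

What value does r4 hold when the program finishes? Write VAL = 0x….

VAL = 0xf0

0: ✓ CMP  NZCV=1001
1: ✓ MOVLS  r0←0xb9
2: ✓ MOVNE  r4←0xe3
3: ✓ CMP  NZCV=1010
4: · ADDEQ
5: ✓ SUBLE  r4←0xf0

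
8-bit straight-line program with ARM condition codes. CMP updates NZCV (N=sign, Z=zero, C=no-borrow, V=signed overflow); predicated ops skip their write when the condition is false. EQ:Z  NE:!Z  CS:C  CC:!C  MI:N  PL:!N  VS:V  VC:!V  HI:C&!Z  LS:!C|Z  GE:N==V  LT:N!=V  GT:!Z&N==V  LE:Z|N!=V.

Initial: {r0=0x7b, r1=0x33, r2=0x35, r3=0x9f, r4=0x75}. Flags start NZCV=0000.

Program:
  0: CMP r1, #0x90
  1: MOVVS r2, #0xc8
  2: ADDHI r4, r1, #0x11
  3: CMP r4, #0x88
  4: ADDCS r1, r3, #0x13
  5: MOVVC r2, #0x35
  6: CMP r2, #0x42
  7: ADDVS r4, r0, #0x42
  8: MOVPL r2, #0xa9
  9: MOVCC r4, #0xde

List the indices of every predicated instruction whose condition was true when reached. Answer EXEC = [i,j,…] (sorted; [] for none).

[0] flags=1001 → (cmp)
[1] flags=1001 VS?T → r2=0xc8
[2] flags=1001 HI?F → skip
[3] flags=1001 → (cmp)
[4] flags=1001 CS?F → skip
[5] flags=1001 VC?F → skip
[6] flags=1010 → (cmp)
[7] flags=1010 VS?F → skip
[8] flags=1010 PL?F → skip
[9] flags=1010 CC?F → skip

EXEC = [1]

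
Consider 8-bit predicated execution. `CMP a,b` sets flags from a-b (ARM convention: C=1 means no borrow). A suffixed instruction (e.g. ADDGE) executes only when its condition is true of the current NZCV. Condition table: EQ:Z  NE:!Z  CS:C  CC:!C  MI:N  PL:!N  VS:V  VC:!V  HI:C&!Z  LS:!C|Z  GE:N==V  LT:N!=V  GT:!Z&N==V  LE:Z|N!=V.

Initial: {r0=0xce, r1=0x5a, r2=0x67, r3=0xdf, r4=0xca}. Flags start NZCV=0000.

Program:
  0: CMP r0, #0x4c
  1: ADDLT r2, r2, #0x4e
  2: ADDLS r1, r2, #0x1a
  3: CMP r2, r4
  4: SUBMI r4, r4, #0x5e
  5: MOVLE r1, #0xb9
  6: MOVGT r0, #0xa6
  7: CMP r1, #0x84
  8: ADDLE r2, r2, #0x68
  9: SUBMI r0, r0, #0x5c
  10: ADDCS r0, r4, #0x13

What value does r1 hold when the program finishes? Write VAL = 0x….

0: ✓ CMP  NZCV=1010
1: ✓ ADDLT  r2←0xb5
2: · ADDLS
3: ✓ CMP  NZCV=1000
4: ✓ SUBMI  r4←0x6c
5: ✓ MOVLE  r1←0xb9
6: · MOVGT
7: ✓ CMP  NZCV=0010
8: · ADDLE
9: · SUBMI
10: ✓ ADDCS  r0←0x7f

VAL = 0xb9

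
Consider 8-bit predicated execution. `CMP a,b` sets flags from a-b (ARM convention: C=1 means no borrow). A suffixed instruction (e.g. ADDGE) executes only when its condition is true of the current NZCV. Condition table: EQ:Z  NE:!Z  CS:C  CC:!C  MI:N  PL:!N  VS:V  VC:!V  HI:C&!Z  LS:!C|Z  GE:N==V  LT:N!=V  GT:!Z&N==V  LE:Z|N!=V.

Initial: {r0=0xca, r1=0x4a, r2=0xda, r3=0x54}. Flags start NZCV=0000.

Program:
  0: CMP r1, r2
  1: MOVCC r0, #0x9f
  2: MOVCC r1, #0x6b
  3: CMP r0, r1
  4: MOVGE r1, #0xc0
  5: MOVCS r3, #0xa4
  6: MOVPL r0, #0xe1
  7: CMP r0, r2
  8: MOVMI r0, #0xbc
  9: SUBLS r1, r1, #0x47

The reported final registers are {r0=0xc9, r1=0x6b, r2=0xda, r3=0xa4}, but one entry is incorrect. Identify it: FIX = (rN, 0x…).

0: ✓ CMP  NZCV=0000
1: ✓ MOVCC  r0←0x9f
2: ✓ MOVCC  r1←0x6b
3: ✓ CMP  NZCV=0011
4: · MOVGE
5: ✓ MOVCS  r3←0xa4
6: ✓ MOVPL  r0←0xe1
7: ✓ CMP  NZCV=0010
8: · MOVMI
9: · SUBLS

FIX = (r0, 0xe1)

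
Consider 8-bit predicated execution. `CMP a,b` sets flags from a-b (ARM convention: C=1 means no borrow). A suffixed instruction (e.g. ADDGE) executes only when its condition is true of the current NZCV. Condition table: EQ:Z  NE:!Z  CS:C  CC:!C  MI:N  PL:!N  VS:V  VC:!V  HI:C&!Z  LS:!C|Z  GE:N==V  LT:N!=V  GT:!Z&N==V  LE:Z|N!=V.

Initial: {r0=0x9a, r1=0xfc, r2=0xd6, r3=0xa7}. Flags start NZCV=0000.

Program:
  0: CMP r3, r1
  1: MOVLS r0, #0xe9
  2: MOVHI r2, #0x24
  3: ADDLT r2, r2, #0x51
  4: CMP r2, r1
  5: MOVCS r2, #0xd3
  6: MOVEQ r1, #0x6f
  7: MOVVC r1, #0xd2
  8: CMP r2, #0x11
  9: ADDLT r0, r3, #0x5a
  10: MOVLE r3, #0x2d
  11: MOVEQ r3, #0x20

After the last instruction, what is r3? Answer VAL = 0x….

VAL = 0xa7

[0] flags=1000 → (cmp)
[1] flags=1000 LS?T → r0=0xe9
[2] flags=1000 HI?F → skip
[3] flags=1000 LT?T → r2=0x27
[4] flags=0000 → (cmp)
[5] flags=0000 CS?F → skip
[6] flags=0000 EQ?F → skip
[7] flags=0000 VC?T → r1=0xd2
[8] flags=0010 → (cmp)
[9] flags=0010 LT?F → skip
[10] flags=0010 LE?F → skip
[11] flags=0010 EQ?F → skip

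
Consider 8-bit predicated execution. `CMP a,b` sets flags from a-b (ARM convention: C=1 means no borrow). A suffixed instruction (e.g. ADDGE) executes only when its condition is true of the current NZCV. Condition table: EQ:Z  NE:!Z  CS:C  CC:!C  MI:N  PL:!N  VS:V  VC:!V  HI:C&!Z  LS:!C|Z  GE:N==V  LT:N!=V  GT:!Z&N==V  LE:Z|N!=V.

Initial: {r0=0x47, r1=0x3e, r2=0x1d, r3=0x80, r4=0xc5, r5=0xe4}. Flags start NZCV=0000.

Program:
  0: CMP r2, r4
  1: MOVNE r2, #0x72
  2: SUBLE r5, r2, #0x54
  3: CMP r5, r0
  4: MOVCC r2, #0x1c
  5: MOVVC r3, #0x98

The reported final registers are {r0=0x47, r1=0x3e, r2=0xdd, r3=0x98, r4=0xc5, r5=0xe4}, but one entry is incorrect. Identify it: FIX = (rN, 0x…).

FIX = (r2, 0x72)

[0] flags=0000 → (cmp)
[1] flags=0000 NE?T → r2=0x72
[2] flags=0000 LE?F → skip
[3] flags=1010 → (cmp)
[4] flags=1010 CC?F → skip
[5] flags=1010 VC?T → r3=0x98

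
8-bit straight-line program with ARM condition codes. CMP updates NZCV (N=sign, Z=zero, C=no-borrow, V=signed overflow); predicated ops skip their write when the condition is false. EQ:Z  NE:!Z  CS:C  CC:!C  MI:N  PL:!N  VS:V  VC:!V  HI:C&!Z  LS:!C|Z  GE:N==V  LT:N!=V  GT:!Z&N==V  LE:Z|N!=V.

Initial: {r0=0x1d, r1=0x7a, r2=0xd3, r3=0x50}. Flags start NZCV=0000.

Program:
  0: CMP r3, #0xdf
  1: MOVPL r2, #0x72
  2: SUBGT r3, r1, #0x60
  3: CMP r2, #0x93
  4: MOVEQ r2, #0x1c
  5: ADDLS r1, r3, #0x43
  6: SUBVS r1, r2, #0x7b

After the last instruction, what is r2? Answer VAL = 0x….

0: ✓ CMP  NZCV=0000
1: ✓ MOVPL  r2←0x72
2: ✓ SUBGT  r3←0x1a
3: ✓ CMP  NZCV=1001
4: · MOVEQ
5: ✓ ADDLS  r1←0x5d
6: ✓ SUBVS  r1←0xf7

VAL = 0x72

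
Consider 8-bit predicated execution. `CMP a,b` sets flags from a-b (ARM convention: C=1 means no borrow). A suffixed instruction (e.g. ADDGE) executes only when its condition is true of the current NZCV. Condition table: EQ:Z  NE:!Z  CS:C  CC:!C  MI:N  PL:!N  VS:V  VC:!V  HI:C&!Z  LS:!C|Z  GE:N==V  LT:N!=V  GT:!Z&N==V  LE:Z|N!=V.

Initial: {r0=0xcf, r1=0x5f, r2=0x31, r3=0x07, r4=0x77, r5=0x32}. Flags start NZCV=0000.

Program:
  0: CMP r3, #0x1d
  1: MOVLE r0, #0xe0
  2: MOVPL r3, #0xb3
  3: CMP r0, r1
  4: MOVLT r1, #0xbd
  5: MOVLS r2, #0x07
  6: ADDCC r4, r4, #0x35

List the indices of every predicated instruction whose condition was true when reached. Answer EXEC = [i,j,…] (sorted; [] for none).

EXEC = [1,4]

0: ✓ CMP  NZCV=1000
1: ✓ MOVLE  r0←0xe0
2: · MOVPL
3: ✓ CMP  NZCV=1010
4: ✓ MOVLT  r1←0xbd
5: · MOVLS
6: · ADDCC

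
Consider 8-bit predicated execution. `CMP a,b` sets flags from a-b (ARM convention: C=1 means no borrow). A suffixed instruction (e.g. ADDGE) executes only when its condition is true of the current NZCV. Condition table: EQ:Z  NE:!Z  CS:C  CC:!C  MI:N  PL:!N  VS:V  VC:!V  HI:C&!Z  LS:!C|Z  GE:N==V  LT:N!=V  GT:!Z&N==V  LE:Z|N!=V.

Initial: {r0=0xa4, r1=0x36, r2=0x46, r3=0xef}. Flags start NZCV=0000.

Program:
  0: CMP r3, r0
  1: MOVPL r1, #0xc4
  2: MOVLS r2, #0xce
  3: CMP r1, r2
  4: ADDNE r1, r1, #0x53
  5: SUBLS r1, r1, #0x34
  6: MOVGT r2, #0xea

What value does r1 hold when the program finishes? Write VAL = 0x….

VAL = 0x17

0: ✓ CMP  NZCV=0010
1: ✓ MOVPL  r1←0xc4
2: · MOVLS
3: ✓ CMP  NZCV=0011
4: ✓ ADDNE  r1←0x17
5: · SUBLS
6: · MOVGT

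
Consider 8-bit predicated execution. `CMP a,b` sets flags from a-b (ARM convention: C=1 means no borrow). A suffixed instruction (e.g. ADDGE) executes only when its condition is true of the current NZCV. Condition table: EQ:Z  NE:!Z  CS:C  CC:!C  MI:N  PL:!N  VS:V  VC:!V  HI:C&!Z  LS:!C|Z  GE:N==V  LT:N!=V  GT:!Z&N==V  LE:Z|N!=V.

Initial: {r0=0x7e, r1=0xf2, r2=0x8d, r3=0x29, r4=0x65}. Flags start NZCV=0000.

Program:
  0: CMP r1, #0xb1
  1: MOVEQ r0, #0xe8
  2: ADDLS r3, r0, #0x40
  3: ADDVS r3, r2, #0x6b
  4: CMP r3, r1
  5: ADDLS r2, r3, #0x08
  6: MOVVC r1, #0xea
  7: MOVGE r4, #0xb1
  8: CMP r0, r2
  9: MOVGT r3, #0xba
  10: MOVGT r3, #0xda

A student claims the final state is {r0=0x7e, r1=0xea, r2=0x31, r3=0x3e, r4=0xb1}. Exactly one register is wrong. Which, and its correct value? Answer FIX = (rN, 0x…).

FIX = (r3, 0xda)

[0] flags=0010 → (cmp)
[1] flags=0010 EQ?F → skip
[2] flags=0010 LS?F → skip
[3] flags=0010 VS?F → skip
[4] flags=0000 → (cmp)
[5] flags=0000 LS?T → r2=0x31
[6] flags=0000 VC?T → r1=0xea
[7] flags=0000 GE?T → r4=0xb1
[8] flags=0010 → (cmp)
[9] flags=0010 GT?T → r3=0xba
[10] flags=0010 GT?T → r3=0xda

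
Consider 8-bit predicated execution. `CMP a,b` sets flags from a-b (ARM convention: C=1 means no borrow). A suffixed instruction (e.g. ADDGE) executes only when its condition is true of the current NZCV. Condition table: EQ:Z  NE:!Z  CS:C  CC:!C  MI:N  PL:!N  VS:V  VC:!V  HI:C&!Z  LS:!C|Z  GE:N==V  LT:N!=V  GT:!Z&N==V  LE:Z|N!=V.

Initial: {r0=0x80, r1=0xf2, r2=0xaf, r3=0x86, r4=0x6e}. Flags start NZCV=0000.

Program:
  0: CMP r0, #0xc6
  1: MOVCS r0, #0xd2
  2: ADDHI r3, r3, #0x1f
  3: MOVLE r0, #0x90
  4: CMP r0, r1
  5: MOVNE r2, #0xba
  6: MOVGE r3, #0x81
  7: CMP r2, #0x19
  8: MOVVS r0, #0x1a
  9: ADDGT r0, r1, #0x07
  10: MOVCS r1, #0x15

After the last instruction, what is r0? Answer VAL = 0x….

0: ✓ CMP  NZCV=1000
1: · MOVCS
2: · ADDHI
3: ✓ MOVLE  r0←0x90
4: ✓ CMP  NZCV=1000
5: ✓ MOVNE  r2←0xba
6: · MOVGE
7: ✓ CMP  NZCV=1010
8: · MOVVS
9: · ADDGT
10: ✓ MOVCS  r1←0x15

VAL = 0x90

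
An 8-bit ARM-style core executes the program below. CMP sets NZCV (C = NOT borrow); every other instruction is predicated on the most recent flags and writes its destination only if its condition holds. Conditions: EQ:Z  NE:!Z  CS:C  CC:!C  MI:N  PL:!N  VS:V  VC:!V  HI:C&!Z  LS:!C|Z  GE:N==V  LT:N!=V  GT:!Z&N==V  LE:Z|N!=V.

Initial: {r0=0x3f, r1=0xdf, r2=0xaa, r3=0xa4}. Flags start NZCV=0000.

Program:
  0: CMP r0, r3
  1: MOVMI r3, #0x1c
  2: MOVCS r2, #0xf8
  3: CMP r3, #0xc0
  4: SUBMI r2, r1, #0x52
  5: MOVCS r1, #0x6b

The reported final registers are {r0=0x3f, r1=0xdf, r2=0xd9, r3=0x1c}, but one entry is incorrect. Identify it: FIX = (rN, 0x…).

FIX = (r2, 0xaa)

[0] flags=1001 → (cmp)
[1] flags=1001 MI?T → r3=0x1c
[2] flags=1001 CS?F → skip
[3] flags=0000 → (cmp)
[4] flags=0000 MI?F → skip
[5] flags=0000 CS?F → skip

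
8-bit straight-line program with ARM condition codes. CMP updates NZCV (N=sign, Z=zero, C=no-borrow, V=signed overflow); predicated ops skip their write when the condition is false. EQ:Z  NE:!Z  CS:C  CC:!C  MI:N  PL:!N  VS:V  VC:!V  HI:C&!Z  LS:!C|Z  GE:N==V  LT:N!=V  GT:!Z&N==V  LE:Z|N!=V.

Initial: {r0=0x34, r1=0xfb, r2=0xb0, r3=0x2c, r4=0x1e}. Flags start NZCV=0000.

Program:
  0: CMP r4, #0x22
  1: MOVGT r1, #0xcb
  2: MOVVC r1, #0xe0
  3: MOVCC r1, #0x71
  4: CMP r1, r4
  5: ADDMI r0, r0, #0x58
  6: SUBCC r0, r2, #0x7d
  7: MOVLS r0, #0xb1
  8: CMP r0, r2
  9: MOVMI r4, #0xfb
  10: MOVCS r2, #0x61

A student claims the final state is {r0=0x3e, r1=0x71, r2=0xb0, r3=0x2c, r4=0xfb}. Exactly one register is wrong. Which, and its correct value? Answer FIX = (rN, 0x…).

0: ✓ CMP  NZCV=1000
1: · MOVGT
2: ✓ MOVVC  r1←0xe0
3: ✓ MOVCC  r1←0x71
4: ✓ CMP  NZCV=0010
5: · ADDMI
6: · SUBCC
7: · MOVLS
8: ✓ CMP  NZCV=1001
9: ✓ MOVMI  r4←0xfb
10: · MOVCS

FIX = (r0, 0x34)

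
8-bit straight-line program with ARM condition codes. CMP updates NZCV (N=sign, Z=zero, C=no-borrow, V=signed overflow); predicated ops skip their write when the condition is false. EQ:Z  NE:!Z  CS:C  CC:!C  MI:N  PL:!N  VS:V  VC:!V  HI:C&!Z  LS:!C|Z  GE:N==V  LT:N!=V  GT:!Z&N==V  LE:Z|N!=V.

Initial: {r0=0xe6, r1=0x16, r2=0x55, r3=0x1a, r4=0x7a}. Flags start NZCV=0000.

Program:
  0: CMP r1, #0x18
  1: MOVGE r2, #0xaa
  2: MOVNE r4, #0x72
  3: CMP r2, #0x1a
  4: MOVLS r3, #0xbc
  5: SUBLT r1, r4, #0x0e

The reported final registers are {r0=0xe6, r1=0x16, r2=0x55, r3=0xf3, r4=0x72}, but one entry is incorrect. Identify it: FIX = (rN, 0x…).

[0] flags=1000 → (cmp)
[1] flags=1000 GE?F → skip
[2] flags=1000 NE?T → r4=0x72
[3] flags=0010 → (cmp)
[4] flags=0010 LS?F → skip
[5] flags=0010 LT?F → skip

FIX = (r3, 0x1a)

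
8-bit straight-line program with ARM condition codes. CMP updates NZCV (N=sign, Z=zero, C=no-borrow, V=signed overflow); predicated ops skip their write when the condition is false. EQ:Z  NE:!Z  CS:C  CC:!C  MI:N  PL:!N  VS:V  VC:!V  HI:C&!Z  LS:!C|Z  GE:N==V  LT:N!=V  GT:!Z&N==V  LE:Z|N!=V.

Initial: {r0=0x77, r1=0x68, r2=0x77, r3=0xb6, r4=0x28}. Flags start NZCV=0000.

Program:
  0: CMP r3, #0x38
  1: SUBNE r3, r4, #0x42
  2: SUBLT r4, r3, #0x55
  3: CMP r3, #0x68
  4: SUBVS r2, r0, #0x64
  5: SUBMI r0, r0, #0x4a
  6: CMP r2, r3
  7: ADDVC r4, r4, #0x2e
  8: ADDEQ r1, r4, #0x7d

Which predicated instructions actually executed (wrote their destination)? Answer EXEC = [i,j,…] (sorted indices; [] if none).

0: ✓ CMP  NZCV=0011
1: ✓ SUBNE  r3←0xe6
2: ✓ SUBLT  r4←0x91
3: ✓ CMP  NZCV=0011
4: ✓ SUBVS  r2←0x13
5: · SUBMI
6: ✓ CMP  NZCV=0000
7: ✓ ADDVC  r4←0xbf
8: · ADDEQ

EXEC = [1,2,4,7]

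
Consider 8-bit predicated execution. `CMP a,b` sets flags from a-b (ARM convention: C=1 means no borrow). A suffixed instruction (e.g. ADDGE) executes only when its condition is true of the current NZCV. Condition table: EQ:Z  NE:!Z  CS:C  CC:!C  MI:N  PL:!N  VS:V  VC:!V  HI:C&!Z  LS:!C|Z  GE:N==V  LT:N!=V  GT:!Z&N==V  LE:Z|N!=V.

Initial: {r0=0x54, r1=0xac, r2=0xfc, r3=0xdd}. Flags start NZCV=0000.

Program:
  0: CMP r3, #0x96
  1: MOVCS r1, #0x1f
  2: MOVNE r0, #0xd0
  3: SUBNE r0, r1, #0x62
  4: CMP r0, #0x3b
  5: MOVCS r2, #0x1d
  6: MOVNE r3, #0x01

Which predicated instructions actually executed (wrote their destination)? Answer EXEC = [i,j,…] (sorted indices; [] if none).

0: ✓ CMP  NZCV=0010
1: ✓ MOVCS  r1←0x1f
2: ✓ MOVNE  r0←0xd0
3: ✓ SUBNE  r0←0xbd
4: ✓ CMP  NZCV=1010
5: ✓ MOVCS  r2←0x1d
6: ✓ MOVNE  r3←0x01

EXEC = [1,2,3,5,6]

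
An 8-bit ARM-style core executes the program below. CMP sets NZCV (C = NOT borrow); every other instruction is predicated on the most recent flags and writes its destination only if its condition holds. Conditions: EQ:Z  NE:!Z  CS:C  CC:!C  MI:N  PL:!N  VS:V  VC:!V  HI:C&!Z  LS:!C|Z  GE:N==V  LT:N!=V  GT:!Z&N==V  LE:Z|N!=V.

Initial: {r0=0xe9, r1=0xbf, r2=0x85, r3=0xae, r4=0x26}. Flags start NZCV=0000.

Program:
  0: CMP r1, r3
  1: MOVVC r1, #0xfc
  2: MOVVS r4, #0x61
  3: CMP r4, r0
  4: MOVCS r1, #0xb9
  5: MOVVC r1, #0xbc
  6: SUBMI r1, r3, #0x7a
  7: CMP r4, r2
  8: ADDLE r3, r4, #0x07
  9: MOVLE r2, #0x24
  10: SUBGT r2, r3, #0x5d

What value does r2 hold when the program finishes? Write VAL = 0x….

0: ✓ CMP  NZCV=0010
1: ✓ MOVVC  r1←0xfc
2: · MOVVS
3: ✓ CMP  NZCV=0000
4: · MOVCS
5: ✓ MOVVC  r1←0xbc
6: · SUBMI
7: ✓ CMP  NZCV=1001
8: · ADDLE
9: · MOVLE
10: ✓ SUBGT  r2←0x51

VAL = 0x51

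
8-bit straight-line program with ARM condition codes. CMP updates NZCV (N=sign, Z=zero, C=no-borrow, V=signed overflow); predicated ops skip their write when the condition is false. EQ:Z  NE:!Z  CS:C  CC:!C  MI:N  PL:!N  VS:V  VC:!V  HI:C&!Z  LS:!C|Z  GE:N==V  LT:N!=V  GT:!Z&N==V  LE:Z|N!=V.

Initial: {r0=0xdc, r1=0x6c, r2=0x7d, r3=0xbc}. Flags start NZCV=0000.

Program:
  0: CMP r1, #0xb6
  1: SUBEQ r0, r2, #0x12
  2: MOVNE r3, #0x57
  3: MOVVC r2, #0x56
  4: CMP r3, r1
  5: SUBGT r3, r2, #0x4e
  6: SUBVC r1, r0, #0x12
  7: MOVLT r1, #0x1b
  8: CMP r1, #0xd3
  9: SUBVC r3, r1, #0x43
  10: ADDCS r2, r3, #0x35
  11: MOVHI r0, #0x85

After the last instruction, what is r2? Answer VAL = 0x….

VAL = 0x7d

0: ✓ CMP  NZCV=1001
1: · SUBEQ
2: ✓ MOVNE  r3←0x57
3: · MOVVC
4: ✓ CMP  NZCV=1000
5: · SUBGT
6: ✓ SUBVC  r1←0xca
7: ✓ MOVLT  r1←0x1b
8: ✓ CMP  NZCV=0000
9: ✓ SUBVC  r3←0xd8
10: · ADDCS
11: · MOVHI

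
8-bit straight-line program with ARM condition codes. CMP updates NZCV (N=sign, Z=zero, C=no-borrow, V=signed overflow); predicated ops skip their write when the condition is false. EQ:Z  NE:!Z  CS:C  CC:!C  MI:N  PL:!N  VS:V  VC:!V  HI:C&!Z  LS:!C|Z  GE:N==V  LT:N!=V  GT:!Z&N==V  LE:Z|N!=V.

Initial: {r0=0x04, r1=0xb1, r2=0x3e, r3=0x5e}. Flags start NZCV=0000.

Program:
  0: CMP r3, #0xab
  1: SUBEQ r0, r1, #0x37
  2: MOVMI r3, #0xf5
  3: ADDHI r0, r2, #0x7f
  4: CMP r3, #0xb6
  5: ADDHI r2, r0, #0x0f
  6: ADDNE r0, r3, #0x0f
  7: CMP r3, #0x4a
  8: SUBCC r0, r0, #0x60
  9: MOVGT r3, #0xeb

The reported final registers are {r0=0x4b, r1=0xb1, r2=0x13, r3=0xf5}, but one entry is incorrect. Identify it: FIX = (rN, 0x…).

FIX = (r0, 0x04)

0: ✓ CMP  NZCV=1001
1: · SUBEQ
2: ✓ MOVMI  r3←0xf5
3: · ADDHI
4: ✓ CMP  NZCV=0010
5: ✓ ADDHI  r2←0x13
6: ✓ ADDNE  r0←0x04
7: ✓ CMP  NZCV=1010
8: · SUBCC
9: · MOVGT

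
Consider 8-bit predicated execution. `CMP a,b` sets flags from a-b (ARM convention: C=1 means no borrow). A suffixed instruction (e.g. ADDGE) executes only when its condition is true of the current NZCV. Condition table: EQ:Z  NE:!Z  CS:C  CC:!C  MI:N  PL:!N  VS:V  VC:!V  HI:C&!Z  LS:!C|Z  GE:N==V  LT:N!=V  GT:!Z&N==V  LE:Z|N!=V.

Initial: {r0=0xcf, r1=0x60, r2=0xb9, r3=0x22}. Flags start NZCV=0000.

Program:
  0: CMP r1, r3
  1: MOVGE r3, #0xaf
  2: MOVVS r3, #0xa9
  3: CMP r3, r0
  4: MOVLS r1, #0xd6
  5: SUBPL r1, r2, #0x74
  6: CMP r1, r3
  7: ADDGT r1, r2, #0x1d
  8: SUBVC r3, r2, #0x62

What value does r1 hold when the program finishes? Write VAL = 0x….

0: ✓ CMP  NZCV=0010
1: ✓ MOVGE  r3←0xaf
2: · MOVVS
3: ✓ CMP  NZCV=1000
4: ✓ MOVLS  r1←0xd6
5: · SUBPL
6: ✓ CMP  NZCV=0010
7: ✓ ADDGT  r1←0xd6
8: ✓ SUBVC  r3←0x57

VAL = 0xd6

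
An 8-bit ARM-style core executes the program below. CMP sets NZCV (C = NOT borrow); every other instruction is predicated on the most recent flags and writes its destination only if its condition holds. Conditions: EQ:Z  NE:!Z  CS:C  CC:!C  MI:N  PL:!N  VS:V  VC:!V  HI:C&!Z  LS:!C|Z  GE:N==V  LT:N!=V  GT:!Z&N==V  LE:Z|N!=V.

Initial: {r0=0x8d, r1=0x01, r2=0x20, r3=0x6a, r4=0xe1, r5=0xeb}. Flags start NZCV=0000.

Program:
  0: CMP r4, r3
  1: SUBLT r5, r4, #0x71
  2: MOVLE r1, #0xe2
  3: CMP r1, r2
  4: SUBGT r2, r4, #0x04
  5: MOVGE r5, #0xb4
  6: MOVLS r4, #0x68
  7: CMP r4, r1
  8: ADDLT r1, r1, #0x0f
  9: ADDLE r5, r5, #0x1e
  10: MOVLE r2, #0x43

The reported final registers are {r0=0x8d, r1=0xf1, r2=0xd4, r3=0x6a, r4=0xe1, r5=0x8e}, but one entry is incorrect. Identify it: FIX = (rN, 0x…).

FIX = (r2, 0x43)

[0] flags=0011 → (cmp)
[1] flags=0011 LT?T → r5=0x70
[2] flags=0011 LE?T → r1=0xe2
[3] flags=1010 → (cmp)
[4] flags=1010 GT?F → skip
[5] flags=1010 GE?F → skip
[6] flags=1010 LS?F → skip
[7] flags=1000 → (cmp)
[8] flags=1000 LT?T → r1=0xf1
[9] flags=1000 LE?T → r5=0x8e
[10] flags=1000 LE?T → r2=0x43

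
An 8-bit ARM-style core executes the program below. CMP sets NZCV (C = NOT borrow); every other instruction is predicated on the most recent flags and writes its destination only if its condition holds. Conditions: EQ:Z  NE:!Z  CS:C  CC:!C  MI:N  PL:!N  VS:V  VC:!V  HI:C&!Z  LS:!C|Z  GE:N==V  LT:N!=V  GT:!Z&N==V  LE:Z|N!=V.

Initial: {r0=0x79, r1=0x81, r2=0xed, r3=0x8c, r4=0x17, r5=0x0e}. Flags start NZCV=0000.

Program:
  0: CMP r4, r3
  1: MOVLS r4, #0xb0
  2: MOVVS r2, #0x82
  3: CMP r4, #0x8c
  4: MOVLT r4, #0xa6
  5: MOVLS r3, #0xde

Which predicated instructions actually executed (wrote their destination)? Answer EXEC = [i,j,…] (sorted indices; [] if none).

[0] flags=1001 → (cmp)
[1] flags=1001 LS?T → r4=0xb0
[2] flags=1001 VS?T → r2=0x82
[3] flags=0010 → (cmp)
[4] flags=0010 LT?F → skip
[5] flags=0010 LS?F → skip

EXEC = [1,2]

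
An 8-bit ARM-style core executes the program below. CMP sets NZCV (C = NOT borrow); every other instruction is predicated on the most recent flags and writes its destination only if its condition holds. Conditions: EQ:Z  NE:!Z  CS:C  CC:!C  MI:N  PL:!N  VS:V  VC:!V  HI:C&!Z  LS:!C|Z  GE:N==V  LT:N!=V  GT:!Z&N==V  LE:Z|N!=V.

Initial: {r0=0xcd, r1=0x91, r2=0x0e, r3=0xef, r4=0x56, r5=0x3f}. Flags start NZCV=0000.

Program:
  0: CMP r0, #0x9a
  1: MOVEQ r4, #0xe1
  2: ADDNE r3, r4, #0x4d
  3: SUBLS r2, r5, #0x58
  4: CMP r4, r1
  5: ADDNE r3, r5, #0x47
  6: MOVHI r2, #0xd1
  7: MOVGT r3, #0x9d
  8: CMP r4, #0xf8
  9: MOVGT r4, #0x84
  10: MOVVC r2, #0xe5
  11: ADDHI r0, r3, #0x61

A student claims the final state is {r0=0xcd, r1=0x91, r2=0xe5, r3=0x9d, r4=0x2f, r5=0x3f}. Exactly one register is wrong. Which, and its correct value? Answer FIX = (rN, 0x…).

[0] flags=0010 → (cmp)
[1] flags=0010 EQ?F → skip
[2] flags=0010 NE?T → r3=0xa3
[3] flags=0010 LS?F → skip
[4] flags=1001 → (cmp)
[5] flags=1001 NE?T → r3=0x86
[6] flags=1001 HI?F → skip
[7] flags=1001 GT?T → r3=0x9d
[8] flags=0000 → (cmp)
[9] flags=0000 GT?T → r4=0x84
[10] flags=0000 VC?T → r2=0xe5
[11] flags=0000 HI?F → skip

FIX = (r4, 0x84)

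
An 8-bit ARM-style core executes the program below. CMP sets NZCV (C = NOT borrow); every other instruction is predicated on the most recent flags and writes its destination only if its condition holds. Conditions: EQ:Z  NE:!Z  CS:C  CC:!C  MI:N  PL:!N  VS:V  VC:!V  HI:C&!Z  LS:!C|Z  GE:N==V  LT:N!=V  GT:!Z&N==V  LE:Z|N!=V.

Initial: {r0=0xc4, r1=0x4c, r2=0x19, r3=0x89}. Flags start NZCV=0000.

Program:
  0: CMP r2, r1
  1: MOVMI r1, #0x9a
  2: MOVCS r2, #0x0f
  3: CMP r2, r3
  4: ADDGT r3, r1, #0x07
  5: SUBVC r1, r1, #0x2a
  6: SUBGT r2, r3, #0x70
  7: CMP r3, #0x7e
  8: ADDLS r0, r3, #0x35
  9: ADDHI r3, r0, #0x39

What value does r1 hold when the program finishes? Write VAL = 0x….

VAL = 0x9a

0: ✓ CMP  NZCV=1000
1: ✓ MOVMI  r1←0x9a
2: · MOVCS
3: ✓ CMP  NZCV=1001
4: ✓ ADDGT  r3←0xa1
5: · SUBVC
6: ✓ SUBGT  r2←0x31
7: ✓ CMP  NZCV=0011
8: · ADDLS
9: ✓ ADDHI  r3←0xfd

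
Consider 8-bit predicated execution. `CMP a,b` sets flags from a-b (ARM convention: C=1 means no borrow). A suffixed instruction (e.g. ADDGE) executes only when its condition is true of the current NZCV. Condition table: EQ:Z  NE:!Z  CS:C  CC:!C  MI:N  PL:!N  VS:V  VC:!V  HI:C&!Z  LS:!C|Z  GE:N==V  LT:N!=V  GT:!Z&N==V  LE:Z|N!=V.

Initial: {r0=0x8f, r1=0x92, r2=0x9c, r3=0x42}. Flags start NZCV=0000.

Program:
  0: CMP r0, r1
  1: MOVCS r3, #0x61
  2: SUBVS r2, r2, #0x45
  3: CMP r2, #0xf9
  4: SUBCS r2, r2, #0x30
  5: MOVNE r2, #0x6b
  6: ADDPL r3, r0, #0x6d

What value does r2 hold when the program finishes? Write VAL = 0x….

VAL = 0x6b

[0] flags=1000 → (cmp)
[1] flags=1000 CS?F → skip
[2] flags=1000 VS?F → skip
[3] flags=1000 → (cmp)
[4] flags=1000 CS?F → skip
[5] flags=1000 NE?T → r2=0x6b
[6] flags=1000 PL?F → skip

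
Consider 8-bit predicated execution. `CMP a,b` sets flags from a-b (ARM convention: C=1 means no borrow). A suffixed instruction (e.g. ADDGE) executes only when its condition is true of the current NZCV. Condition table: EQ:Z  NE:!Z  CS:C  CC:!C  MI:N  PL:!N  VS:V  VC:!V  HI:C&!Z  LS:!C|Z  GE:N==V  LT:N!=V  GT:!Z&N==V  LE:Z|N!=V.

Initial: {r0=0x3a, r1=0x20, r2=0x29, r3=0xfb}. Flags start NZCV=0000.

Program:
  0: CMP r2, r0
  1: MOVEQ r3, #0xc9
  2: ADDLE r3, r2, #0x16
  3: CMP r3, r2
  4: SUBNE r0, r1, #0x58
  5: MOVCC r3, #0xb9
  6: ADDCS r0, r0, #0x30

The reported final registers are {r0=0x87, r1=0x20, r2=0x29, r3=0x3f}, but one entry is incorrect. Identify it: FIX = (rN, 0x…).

FIX = (r0, 0xf8)

[0] flags=1000 → (cmp)
[1] flags=1000 EQ?F → skip
[2] flags=1000 LE?T → r3=0x3f
[3] flags=0010 → (cmp)
[4] flags=0010 NE?T → r0=0xc8
[5] flags=0010 CC?F → skip
[6] flags=0010 CS?T → r0=0xf8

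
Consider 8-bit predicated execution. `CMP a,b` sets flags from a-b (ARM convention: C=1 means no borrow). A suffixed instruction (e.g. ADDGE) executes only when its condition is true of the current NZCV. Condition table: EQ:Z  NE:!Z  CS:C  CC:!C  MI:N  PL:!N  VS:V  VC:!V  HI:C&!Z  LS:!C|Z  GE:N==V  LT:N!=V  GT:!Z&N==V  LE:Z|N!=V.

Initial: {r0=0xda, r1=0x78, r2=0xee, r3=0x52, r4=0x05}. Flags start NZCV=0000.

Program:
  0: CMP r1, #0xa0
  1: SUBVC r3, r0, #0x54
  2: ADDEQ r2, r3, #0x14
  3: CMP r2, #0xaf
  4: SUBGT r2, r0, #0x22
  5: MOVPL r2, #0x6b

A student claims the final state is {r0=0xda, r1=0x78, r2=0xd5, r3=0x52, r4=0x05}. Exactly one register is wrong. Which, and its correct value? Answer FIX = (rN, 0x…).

FIX = (r2, 0x6b)

[0] flags=1001 → (cmp)
[1] flags=1001 VC?F → skip
[2] flags=1001 EQ?F → skip
[3] flags=0010 → (cmp)
[4] flags=0010 GT?T → r2=0xb8
[5] flags=0010 PL?T → r2=0x6b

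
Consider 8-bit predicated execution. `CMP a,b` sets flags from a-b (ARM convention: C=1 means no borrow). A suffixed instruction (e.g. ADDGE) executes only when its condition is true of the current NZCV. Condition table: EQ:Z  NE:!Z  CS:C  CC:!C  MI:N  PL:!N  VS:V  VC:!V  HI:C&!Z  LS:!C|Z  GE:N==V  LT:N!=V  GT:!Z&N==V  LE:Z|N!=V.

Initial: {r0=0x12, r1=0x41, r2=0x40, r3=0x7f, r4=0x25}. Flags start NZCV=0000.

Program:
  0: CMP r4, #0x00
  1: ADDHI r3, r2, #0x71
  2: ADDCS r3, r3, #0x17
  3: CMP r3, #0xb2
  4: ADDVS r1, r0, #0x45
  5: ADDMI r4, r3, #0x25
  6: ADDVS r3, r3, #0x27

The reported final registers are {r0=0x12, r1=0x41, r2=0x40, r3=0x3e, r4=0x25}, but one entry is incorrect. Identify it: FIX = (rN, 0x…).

FIX = (r3, 0xc8)

[0] flags=0010 → (cmp)
[1] flags=0010 HI?T → r3=0xb1
[2] flags=0010 CS?T → r3=0xc8
[3] flags=0010 → (cmp)
[4] flags=0010 VS?F → skip
[5] flags=0010 MI?F → skip
[6] flags=0010 VS?F → skip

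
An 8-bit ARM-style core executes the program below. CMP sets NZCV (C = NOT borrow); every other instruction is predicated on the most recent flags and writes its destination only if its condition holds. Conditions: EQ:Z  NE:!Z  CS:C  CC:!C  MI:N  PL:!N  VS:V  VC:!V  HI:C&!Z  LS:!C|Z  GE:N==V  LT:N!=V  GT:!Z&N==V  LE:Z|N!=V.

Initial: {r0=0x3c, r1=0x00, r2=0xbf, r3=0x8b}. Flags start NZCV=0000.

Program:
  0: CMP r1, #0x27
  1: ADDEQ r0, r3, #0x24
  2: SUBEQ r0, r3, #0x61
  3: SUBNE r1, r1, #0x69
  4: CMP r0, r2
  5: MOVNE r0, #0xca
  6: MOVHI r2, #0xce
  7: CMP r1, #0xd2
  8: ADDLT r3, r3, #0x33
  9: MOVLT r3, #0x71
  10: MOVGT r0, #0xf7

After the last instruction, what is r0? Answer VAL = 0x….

0: ✓ CMP  NZCV=1000
1: · ADDEQ
2: · SUBEQ
3: ✓ SUBNE  r1←0x97
4: ✓ CMP  NZCV=0000
5: ✓ MOVNE  r0←0xca
6: · MOVHI
7: ✓ CMP  NZCV=1000
8: ✓ ADDLT  r3←0xbe
9: ✓ MOVLT  r3←0x71
10: · MOVGT

VAL = 0xca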